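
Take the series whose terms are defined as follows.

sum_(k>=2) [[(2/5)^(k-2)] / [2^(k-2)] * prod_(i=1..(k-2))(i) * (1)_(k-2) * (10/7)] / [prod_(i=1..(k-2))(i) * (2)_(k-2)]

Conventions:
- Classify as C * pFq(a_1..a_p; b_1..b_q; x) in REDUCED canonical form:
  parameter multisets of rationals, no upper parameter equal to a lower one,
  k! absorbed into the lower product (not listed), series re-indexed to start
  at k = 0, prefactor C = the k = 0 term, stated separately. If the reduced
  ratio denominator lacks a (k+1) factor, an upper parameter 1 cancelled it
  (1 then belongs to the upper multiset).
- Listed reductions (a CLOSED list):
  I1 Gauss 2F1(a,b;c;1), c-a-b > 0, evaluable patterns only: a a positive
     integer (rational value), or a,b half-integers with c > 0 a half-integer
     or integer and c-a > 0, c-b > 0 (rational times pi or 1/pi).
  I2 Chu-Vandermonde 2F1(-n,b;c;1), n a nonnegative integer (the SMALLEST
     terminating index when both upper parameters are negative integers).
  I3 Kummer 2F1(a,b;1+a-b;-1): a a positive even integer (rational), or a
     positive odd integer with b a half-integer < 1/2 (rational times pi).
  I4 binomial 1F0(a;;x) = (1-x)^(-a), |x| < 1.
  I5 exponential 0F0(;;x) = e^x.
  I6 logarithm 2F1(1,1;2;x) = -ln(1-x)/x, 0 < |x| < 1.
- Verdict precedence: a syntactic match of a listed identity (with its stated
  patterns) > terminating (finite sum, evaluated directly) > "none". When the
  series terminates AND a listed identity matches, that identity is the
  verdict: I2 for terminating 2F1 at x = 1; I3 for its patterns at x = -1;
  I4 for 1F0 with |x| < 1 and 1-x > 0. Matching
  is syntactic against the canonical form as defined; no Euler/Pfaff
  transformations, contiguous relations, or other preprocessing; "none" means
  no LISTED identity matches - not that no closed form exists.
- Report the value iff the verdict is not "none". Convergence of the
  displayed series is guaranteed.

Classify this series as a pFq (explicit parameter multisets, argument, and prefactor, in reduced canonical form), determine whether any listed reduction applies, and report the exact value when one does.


The series (x = 1/5) is 2F1: upper {1, 1}, lower {2}, prefactor 10/7. Verdict: logarithm (I6) applies (the logarithm: parameters (1,1;2), x = 1/5). Sum: (-50/7) * ln(4/5).

Structural cue: t_0 = 10/7 here, and the two k-th powers (C = 10/7) combine into one argument.
Term ratio: r(k) = (1/5) * (k+1) (k+1) / [(k+2) (k+1)] - rational; roots negated = parameters, x = (1/5), C = 10/7.


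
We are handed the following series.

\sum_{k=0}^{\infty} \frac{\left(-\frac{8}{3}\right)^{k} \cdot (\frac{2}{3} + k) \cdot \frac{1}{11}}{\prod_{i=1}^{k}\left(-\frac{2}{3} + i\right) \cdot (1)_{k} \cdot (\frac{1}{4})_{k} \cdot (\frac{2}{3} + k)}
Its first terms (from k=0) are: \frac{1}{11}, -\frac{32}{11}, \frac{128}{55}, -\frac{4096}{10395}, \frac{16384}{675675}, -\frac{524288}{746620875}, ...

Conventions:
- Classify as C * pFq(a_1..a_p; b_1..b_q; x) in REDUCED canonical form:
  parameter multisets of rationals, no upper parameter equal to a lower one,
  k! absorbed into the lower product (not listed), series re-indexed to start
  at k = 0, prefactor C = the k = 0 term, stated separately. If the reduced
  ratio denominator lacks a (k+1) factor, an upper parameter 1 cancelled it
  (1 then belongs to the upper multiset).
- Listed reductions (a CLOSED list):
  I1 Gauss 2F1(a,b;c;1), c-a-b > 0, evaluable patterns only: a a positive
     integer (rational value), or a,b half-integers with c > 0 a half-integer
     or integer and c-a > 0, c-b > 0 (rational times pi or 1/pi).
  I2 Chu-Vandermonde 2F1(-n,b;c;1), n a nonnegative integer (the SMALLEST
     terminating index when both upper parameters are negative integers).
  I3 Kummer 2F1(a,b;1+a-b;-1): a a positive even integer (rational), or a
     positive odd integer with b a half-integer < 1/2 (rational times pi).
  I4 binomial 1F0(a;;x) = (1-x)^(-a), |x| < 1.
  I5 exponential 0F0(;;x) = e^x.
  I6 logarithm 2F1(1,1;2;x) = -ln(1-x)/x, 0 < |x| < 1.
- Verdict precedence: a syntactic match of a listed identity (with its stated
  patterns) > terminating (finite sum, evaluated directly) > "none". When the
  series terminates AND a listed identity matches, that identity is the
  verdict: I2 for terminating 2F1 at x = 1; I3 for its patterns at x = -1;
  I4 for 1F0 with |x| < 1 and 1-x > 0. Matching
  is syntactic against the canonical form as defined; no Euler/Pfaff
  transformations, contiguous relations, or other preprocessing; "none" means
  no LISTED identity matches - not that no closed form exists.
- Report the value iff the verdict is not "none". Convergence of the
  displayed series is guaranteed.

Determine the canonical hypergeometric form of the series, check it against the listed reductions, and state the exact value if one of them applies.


Classification (C = \frac{1}{11}): 0F2 with upper {-}, lower {\frac{1}{4}, \frac{1}{3}}, argument x = -\frac{8}{3}. Verdict: none - this 0F2 at x = -\frac{8}{3} matches no listed pattern, and upper {-} holds no stopper.

First insight: with t_0 = \frac{1}{11}, (1)_k (C = 1/11, x = -8/3) is k! itself.
Step ratio: r(k) = -\frac{8}{3} * 1 / [(k+\frac{1}{4}) (k+\frac{1}{3}) (k+1)] - rational in k. x = -\frac{8}{3}; t_0 = \frac{1}{11}; negate the roots.


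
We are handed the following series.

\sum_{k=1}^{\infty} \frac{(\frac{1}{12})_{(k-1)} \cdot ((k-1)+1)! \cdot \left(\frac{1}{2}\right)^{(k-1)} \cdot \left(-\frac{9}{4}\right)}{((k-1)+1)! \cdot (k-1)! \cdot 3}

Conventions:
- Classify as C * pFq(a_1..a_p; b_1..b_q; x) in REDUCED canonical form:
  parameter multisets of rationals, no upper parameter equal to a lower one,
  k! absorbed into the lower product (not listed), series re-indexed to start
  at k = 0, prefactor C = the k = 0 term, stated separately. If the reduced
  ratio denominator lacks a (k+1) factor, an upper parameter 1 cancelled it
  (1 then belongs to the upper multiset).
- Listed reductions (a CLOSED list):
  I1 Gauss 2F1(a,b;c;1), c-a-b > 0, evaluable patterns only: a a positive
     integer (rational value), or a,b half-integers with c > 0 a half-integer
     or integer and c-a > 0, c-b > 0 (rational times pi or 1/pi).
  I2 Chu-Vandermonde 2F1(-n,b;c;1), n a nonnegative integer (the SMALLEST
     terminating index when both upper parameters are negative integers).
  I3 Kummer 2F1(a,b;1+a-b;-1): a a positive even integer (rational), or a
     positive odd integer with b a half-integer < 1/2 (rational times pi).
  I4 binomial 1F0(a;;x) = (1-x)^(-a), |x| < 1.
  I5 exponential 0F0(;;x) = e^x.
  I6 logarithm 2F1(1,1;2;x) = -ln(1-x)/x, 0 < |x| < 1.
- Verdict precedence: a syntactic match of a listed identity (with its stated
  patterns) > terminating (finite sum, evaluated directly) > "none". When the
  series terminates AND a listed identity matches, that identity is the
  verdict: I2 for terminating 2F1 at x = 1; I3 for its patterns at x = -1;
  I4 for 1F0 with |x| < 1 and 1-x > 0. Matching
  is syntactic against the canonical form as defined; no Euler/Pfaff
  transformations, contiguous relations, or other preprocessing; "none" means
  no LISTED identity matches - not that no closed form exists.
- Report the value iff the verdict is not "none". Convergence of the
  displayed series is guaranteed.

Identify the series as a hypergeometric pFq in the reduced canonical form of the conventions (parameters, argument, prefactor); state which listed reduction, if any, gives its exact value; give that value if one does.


Reduced: x = \frac{1}{2}, 1F0, upper = {\frac{1}{12}}, lower = {-}, C = -\frac{3}{4}. Verdict at x = \frac{1}{2}: the I4 binomial reduction matches (the 1F0 binomial series: exponent -1/12, x = \frac{1}{2}). Value: \left(-\frac{3}{4}\right) \cdot \left(\frac{1}{2}\right)^{-\frac{1}{12}}.

Key step: x = \frac{1}{2} and the parameter 2 appears in both the upper and lower lists and cancels.
Ratio: r(k) = \frac{1}{2} * (k+\frac{1}{12}) / [(k+1)] - rational; roots negated = parameters, x = \frac{1}{2}, C = -\frac{3}{4}.


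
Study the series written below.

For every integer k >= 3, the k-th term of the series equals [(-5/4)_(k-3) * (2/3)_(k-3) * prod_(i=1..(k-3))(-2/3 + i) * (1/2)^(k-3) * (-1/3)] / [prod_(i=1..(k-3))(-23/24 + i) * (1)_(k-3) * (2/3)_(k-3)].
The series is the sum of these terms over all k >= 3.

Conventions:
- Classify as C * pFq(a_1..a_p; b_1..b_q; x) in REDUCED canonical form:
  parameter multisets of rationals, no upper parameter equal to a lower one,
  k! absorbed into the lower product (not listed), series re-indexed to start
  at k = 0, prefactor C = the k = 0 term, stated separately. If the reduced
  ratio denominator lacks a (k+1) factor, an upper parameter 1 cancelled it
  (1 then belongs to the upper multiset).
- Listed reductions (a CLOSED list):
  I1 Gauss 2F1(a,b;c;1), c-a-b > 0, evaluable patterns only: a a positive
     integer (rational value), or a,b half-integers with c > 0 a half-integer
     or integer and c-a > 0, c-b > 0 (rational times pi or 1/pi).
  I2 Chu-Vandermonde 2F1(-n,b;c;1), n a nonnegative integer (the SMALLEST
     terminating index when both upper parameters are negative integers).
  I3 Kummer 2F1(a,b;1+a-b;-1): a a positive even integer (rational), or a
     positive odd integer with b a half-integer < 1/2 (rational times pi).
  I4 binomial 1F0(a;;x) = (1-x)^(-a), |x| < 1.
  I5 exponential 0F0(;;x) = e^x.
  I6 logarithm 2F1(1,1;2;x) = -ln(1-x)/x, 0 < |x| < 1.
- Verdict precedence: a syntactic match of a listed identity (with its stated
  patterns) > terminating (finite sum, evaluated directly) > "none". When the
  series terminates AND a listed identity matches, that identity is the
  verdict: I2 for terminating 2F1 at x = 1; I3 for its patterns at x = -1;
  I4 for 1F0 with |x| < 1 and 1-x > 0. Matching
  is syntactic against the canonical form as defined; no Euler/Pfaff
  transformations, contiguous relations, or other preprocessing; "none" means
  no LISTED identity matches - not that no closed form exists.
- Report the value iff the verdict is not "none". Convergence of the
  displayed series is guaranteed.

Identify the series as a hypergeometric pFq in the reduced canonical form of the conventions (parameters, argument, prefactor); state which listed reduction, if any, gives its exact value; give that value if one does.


Prefactor -1/3, argument 1/2: 2F1 with upper {-5/4, 1/3} over lower {1/24}. Verdict: none. No listed pattern accepts 2F1(-5/4, 1/3; 1/24; 1/2).

Key step: from the first term -1/3: the running product (C = -1/3) telescopes to a rising factorial.
Step ratio: r(k) = (1/2) * (k-5/4) (k+1/3) / [(k+1/24) (k+1)] - rational in k. x = (1/2); t_0 = -1/3; negate the roots.


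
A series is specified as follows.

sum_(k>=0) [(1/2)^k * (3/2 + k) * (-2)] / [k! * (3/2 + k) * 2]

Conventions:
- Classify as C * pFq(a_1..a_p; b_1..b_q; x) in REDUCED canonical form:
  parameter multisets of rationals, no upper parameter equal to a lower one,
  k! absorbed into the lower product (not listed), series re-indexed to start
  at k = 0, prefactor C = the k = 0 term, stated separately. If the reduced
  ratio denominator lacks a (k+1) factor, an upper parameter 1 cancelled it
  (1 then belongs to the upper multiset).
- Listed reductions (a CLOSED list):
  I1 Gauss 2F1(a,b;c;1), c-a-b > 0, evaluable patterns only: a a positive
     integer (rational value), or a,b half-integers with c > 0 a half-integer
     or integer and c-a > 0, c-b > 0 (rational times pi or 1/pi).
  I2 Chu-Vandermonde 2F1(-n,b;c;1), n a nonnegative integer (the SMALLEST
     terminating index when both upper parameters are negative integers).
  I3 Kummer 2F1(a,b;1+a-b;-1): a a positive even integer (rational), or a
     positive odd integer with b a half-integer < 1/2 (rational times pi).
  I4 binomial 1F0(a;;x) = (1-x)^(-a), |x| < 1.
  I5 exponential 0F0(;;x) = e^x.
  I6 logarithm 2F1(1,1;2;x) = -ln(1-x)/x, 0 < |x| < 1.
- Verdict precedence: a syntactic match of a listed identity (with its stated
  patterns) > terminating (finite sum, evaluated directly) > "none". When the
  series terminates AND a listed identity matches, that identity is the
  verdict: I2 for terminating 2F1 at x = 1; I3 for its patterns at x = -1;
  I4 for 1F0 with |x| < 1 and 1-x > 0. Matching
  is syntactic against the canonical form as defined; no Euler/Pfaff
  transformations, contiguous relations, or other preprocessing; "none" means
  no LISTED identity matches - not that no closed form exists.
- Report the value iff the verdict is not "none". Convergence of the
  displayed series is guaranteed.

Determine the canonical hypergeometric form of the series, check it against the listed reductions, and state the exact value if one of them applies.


The series (x = 1/2) is 0F0: upper {-}, lower {-}, prefactor -1. Verdict at x = 1/2: the I5 exponential reduction matches (the 0F0 exponential series at x = 1/2). Exact value: (-1) * e^(1/2).

The tell: from the first term -1: the constant factors (prefactor -1) combine into one prefactor.
Adjacent-term ratio: r(k) = (1/2) * 1 / [(k+1)] - rational in k, leading ratio (1/2); with t_0 = -1, classification follows.


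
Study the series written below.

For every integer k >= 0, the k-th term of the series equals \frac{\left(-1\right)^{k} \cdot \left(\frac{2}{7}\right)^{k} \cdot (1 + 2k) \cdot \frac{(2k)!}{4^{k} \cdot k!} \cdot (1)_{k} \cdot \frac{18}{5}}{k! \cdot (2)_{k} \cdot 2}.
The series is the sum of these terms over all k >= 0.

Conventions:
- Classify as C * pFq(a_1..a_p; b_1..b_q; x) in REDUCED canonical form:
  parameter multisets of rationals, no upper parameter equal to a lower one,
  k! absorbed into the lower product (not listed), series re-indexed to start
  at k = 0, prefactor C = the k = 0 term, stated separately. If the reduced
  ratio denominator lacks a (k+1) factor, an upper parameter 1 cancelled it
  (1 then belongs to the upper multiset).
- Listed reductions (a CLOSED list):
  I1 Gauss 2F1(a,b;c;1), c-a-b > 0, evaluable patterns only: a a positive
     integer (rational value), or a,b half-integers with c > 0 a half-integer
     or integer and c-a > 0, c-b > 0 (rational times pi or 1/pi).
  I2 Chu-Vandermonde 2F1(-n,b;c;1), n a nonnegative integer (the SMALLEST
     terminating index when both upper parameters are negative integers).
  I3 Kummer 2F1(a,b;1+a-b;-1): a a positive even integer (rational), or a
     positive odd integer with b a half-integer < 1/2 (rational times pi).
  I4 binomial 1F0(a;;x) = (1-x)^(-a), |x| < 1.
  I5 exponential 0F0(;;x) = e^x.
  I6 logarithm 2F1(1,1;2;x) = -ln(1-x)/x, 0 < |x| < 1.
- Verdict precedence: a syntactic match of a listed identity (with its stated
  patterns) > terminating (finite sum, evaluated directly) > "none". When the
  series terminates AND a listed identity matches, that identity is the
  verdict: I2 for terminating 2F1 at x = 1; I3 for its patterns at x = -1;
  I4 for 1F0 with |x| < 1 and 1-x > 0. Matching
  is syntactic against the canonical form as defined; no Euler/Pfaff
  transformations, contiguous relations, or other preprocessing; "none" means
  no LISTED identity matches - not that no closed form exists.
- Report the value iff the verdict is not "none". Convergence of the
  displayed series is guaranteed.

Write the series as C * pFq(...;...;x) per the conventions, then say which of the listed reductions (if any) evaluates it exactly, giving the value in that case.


Classification (C = \frac{9}{5}): 2F1 with upper {1, \frac{3}{2}}, lower {2}, argument x = -\frac{2}{7}. Verdict: none. No listed pattern accepts 2F1(1, \frac{3}{2}; 2; -\frac{2}{7}).

Key observation: t_0 being \frac{9}{5}, the (-1)^k factor (C = 9/5) folds into the argument's sign.
Consecutive-term ratio: r(k) = -\frac{2}{7} * (k+1) (k+\frac{3}{2}) / [(k+2) (k+1)] - rational; roots negated = parameters, x = -\frac{2}{7}, C = \frac{9}{5}.


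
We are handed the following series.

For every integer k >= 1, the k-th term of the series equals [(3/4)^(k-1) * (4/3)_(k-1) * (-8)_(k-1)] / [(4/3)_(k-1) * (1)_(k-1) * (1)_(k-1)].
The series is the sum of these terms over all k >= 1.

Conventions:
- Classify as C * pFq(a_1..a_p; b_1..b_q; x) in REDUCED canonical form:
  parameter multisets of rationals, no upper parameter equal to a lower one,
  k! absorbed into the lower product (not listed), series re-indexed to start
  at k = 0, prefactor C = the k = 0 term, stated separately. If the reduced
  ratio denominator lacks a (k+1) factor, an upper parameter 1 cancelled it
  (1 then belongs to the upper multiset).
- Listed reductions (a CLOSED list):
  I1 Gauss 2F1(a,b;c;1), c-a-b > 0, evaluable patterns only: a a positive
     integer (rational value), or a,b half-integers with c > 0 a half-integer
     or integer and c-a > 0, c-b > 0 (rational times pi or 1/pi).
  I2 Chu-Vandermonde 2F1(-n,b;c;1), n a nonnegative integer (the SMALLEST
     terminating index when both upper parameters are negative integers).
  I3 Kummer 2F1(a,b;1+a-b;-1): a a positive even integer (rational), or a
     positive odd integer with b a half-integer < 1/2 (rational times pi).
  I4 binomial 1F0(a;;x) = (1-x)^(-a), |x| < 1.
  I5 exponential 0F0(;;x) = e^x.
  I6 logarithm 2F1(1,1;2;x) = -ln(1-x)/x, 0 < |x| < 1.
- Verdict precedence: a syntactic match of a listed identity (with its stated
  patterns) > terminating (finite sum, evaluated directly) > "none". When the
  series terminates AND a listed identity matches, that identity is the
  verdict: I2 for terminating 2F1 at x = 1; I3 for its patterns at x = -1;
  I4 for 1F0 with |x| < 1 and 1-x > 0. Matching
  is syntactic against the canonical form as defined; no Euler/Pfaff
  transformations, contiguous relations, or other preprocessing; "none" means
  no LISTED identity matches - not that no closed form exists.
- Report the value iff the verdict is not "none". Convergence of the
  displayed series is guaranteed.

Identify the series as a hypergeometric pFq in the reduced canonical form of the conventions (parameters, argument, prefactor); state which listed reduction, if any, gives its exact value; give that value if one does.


Reduced: x = 3/4, 1F1, upper = {-8}, lower = {1}, C = 1. Verdict: terminating - upper parameter -8 makes this a finite sum (last index 8), evaluated exactly. Its exact value is -71544359/293601280.

The tell: with t_0 = 1, the parameter 4/3 appears in both the upper and lower lists and cancels.
Term ratio: r(k) = (3/4) * (k-8) / [(k+1) (k+1)] - rational in k. x = (3/4); t_0 = 1; negate the roots.


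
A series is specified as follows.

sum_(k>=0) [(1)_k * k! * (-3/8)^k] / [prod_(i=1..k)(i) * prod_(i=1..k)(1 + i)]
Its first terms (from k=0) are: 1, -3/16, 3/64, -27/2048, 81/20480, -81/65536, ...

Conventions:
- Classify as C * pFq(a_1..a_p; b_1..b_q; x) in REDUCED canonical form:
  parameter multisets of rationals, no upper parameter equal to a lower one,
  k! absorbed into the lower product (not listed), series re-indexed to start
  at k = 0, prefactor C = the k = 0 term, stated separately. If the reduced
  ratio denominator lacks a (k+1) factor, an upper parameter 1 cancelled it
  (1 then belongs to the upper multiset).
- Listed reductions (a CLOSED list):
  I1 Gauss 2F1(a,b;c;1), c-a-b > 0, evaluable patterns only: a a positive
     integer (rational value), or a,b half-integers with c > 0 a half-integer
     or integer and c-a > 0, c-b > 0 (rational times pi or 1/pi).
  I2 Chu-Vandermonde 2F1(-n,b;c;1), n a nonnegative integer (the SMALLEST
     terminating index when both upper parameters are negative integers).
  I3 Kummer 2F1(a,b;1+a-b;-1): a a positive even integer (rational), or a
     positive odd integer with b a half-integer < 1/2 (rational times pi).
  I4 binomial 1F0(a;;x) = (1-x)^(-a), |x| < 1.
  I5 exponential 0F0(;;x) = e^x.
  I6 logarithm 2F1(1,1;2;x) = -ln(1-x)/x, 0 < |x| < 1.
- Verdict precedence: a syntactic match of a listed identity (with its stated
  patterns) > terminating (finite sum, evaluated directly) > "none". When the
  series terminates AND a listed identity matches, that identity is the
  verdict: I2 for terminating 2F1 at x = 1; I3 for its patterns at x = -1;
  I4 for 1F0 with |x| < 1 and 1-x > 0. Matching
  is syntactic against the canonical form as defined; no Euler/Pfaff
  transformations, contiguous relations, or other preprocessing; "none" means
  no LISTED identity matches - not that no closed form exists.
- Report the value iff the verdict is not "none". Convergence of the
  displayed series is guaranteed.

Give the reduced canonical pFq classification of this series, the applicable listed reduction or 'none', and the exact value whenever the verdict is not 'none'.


At argument -3/8: a 2F1 with upper {1, 1}, lower {2}, scaled by C = 1. Verdict: the logarithmic series (I6) applies (the logarithm: parameters (1,1;2), x = -3/8). Hence: (8/3) * ln(11/8).

Structural cue: with t_0 = 1, the product of the first k integers (prefactor 1) is k!.
Adjacent-term ratio: r(k) = (-3/8) * (k+1) (k+1) / [(k+2) (k+1)] - rational; roots negated = parameters, x = (-3/8), C = 1.


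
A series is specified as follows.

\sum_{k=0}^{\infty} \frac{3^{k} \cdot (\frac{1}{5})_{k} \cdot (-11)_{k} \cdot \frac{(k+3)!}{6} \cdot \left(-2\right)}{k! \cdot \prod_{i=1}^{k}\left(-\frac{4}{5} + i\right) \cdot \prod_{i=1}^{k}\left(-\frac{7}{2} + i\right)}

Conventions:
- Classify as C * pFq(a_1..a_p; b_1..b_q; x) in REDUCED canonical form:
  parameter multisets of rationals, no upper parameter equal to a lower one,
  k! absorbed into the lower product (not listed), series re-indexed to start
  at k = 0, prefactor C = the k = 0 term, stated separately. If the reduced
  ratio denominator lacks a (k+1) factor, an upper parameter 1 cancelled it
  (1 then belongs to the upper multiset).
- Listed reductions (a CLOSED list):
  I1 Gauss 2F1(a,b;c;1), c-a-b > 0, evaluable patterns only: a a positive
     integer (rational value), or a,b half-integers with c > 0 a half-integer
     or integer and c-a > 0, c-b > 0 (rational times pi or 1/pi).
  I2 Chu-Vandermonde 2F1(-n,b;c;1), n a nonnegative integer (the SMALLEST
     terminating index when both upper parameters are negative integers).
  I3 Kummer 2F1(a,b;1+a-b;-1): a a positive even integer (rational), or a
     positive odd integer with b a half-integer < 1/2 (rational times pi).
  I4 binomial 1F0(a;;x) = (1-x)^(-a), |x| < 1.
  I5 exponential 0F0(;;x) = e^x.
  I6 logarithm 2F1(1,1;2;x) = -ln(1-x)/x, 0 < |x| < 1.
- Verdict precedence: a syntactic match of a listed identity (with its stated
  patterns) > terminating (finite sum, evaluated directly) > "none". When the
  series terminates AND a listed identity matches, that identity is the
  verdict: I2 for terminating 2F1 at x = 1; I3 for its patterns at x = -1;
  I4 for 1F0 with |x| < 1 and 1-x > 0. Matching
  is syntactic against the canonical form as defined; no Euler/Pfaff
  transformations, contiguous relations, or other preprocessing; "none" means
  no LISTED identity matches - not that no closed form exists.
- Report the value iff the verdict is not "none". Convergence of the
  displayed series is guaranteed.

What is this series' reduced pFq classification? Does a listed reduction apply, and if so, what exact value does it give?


Reduced: x = 3, 2F1, upper = {-11, 4}, lower = {-\frac{5}{2}}, C = -2. Verdict: terminating - upper parameter -11 makes this a finite sum (last index 11), evaluated exactly. Sum: -\frac{167338790074}{5}.

First insight: t_0 being -2, the lower running product (C = -2, x = 3) is a rising factorial.
Ratio: r(k) = 3 * (k-11) (k+4) / [(k-\frac{5}{2}) (k+1)] - poly over poly, x = 3 from leading terms; C = -2 at k = 0.


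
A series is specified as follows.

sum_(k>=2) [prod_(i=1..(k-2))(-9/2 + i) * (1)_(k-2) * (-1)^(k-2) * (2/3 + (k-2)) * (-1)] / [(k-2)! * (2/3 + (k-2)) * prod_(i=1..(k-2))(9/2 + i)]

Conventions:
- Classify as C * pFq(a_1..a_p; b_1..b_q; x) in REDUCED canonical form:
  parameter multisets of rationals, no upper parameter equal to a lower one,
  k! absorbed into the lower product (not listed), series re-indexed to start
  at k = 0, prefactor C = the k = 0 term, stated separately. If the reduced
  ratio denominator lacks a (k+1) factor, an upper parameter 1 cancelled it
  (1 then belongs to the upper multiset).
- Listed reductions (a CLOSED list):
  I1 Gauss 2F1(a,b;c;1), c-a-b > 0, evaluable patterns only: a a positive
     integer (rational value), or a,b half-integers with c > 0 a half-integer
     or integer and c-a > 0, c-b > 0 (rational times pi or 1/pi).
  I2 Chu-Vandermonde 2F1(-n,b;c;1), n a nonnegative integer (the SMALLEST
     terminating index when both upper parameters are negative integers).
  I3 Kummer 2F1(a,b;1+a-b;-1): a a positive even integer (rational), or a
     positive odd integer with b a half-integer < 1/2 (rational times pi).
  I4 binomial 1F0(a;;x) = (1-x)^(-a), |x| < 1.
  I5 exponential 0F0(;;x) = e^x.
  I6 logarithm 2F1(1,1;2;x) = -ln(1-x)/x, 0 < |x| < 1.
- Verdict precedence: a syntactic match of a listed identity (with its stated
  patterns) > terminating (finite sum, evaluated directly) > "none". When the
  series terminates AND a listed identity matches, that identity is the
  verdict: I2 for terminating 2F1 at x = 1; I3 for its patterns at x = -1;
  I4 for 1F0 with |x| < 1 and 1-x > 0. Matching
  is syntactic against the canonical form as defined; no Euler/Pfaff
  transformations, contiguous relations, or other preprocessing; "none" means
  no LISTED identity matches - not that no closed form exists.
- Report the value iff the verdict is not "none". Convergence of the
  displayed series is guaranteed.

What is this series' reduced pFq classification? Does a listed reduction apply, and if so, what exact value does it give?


Key step: x = (-1) and striking the common factor k + 2/3 reduces the term (prefactor -1).
Ratio: r(k) = (-1) * (k-7/2) (k+1) / [(k+11/2) (k+1)] - poly over poly, x = (-1) from leading terms; C = -1 at k = 0.

With C = -1: the canonical form is 2F1(-7/2, 1; 11/2; -1). Verdict: Kummer's theorem (I3) applies (x = -1; c = 11/2 equals 1+a-b for upper {-7/2, 1}: listed pattern). Hence: (-315/512) * pi.


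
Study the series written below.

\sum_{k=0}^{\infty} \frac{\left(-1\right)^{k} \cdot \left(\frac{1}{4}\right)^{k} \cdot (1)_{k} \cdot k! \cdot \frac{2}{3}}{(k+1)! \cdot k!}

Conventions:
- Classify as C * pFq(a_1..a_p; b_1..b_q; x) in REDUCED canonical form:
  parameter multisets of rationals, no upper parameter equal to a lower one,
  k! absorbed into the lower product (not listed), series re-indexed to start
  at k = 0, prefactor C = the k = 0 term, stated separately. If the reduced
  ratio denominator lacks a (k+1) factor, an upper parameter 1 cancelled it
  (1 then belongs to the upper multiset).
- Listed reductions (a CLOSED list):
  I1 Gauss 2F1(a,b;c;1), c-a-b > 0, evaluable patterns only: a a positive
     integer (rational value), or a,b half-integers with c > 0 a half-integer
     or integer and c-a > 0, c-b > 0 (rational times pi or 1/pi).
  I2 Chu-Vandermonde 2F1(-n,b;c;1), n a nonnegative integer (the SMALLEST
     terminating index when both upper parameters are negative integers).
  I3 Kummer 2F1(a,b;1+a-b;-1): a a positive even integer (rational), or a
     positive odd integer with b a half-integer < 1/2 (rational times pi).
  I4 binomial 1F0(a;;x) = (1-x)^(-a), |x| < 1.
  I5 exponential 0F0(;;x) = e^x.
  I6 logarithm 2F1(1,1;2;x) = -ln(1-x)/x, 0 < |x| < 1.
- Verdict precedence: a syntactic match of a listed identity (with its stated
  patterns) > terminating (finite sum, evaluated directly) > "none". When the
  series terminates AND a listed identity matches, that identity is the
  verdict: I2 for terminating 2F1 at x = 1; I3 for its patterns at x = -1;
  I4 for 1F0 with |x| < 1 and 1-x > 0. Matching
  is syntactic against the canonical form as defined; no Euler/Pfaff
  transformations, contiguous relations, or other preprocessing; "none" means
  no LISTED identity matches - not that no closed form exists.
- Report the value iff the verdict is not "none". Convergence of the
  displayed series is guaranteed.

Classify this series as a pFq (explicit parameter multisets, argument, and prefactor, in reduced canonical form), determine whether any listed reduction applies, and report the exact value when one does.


With C = \frac{2}{3}: the canonical form is 2F1(1, 1; 2; -\frac{1}{4}). Verdict: this is the logarithmic series (I6) (the logarithm: parameters (1,1;2), x = -\frac{1}{4}). Value: \frac{8}{3} \cdot \ln\left(\frac{5}{4}\right).

Key observation: x = -\frac{1}{4} and the denominator's factorial ratio (C = 2/3) is a lower Pochhammer.
Step ratio: r(k) = -\frac{1}{4} * (k+1) (k+1) / [(k+2) (k+1)] - rational; roots negated = parameters, x = -\frac{1}{4}, C = \frac{2}{3}.


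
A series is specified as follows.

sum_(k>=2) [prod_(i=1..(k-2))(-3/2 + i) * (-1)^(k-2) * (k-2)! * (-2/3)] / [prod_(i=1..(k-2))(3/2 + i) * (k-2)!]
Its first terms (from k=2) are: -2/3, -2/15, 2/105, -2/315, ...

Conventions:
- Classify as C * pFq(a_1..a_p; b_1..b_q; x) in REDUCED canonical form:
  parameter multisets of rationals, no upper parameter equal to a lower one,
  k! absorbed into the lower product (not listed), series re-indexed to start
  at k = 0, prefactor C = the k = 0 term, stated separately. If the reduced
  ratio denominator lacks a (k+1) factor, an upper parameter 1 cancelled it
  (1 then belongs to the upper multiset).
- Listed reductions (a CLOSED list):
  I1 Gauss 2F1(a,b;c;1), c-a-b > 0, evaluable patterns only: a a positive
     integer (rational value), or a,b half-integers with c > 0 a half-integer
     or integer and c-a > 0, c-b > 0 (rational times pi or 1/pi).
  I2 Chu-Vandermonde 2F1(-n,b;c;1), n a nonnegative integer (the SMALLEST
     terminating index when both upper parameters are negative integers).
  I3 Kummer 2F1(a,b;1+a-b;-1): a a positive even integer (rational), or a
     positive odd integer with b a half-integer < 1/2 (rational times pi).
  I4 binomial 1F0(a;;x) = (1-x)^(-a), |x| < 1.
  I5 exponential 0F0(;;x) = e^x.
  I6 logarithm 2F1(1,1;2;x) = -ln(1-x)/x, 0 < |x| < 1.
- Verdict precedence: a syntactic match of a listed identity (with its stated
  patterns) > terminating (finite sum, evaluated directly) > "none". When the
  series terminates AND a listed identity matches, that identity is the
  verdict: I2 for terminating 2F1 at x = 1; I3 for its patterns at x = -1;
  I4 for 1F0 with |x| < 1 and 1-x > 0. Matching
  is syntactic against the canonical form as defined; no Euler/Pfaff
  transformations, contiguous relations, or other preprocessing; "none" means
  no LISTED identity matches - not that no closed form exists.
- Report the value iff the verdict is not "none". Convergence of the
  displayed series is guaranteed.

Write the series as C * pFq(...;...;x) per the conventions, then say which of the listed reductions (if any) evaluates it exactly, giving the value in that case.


Canonical form: C = -2/3 times 2F1 with upper {-1/2, 1}, lower {5/2}, x = -1. Verdict: the Kummer evaluation I3 fires (x = -1; c = 5/2 equals 1+a-b for upper {-1/2, 1}: listed pattern). Value: (-1/4) * pi.

Key step: from the first term -2/3: the factorial ratio (prefactor -2/3) (k+a-1)!/(a-1)! is a rising factorial (a)_k.
Term ratio: r(k) = (-1) * (k-1/2) (k+1) / [(k+5/2) (k+1)] - rational; roots negated = parameters, x = (-1), C = -2/3.


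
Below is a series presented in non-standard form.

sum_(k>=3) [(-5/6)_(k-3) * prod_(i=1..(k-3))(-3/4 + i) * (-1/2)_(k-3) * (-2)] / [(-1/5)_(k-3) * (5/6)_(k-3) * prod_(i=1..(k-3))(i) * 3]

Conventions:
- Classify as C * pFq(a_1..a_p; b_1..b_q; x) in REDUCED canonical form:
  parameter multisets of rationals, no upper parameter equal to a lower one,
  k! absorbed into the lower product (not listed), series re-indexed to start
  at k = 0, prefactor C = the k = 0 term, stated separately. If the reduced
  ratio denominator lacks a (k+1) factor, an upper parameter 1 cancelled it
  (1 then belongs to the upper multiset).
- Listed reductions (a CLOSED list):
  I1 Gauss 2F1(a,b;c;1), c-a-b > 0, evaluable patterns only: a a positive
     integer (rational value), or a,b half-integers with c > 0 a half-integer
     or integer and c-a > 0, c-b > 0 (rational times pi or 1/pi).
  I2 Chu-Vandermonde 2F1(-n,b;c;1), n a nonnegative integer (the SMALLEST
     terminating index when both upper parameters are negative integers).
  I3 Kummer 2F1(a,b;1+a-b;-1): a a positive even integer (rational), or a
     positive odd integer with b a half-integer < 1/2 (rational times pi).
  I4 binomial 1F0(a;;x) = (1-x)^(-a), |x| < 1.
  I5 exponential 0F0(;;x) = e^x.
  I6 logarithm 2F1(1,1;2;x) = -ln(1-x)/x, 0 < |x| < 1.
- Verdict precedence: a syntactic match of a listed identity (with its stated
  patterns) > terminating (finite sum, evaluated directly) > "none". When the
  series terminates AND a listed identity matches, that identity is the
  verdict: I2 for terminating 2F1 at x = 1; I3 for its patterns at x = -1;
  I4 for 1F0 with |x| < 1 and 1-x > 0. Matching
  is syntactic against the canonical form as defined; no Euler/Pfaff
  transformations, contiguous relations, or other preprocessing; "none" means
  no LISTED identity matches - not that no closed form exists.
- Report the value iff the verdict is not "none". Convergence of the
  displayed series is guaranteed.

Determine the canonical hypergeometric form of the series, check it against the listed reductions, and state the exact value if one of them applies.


Classification (C = -2/3): 3F2 with upper {-5/6, -1/2, 1/4}, lower {-1/5, 5/6}, argument x = 1. Verdict: none. No listed pattern accepts 3F2(-5/6, -1/2, 1/4; -1/5, 5/6; 1).

Structural cue: with t_0 = -2/3, the running product (C = -2/3, x = 1) telescopes to a rising factorial.
Ratio: r(k) = 1 * (k-5/6) (k-1/2) (k+1/4) / [(k-1/5) (k+5/6) (k+1)] - poly over poly, x = 1 from leading terms; C = -2/3 at k = 0.


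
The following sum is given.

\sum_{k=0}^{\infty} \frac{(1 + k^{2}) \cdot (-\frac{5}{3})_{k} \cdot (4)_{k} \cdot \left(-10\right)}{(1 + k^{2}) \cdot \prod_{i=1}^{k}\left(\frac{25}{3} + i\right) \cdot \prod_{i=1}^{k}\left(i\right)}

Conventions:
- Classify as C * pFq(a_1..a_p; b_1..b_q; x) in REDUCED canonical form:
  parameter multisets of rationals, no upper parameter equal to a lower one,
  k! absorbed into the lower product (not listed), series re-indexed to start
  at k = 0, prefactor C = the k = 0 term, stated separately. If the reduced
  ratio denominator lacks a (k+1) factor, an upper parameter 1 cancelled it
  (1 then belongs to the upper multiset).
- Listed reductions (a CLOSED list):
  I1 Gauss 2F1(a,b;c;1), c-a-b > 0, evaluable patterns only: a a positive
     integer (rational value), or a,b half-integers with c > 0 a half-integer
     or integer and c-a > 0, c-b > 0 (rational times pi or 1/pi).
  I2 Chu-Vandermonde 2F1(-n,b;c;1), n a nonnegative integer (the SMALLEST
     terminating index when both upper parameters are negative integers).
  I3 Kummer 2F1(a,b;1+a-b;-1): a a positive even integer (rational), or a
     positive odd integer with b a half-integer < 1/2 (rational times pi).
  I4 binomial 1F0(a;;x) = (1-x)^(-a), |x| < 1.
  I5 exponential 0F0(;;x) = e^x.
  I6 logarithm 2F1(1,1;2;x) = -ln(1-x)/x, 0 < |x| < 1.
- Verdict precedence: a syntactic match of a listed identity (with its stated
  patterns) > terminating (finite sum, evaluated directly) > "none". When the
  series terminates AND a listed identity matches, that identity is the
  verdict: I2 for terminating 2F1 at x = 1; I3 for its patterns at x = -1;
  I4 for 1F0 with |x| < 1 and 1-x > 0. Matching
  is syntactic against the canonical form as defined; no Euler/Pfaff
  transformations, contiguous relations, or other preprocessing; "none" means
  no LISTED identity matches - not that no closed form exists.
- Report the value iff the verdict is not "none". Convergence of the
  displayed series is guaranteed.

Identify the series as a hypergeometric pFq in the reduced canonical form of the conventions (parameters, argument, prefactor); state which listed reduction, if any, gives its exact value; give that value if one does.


With C = -10: the canonical form is 2F1(-\frac{5}{3}, 4; \frac{28}{3}; 1). Verdict: this is the Gauss summation I1 (x = 1: the Gamma ratio telescopes since c-a-b = 7 > 0 and a = 4 in Z>0). Sum: -\frac{20900}{5103}.

Key observation: t_0 being -10, the lower running product (C = -10, x = 1) is a rising factorial.
Consecutive-term ratio: r(k) = 1 * (k-\frac{5}{3}) (k+4) / [(k+\frac{28}{3}) (k+1)] - rational in k, leading ratio 1; with t_0 = -10, classification follows.


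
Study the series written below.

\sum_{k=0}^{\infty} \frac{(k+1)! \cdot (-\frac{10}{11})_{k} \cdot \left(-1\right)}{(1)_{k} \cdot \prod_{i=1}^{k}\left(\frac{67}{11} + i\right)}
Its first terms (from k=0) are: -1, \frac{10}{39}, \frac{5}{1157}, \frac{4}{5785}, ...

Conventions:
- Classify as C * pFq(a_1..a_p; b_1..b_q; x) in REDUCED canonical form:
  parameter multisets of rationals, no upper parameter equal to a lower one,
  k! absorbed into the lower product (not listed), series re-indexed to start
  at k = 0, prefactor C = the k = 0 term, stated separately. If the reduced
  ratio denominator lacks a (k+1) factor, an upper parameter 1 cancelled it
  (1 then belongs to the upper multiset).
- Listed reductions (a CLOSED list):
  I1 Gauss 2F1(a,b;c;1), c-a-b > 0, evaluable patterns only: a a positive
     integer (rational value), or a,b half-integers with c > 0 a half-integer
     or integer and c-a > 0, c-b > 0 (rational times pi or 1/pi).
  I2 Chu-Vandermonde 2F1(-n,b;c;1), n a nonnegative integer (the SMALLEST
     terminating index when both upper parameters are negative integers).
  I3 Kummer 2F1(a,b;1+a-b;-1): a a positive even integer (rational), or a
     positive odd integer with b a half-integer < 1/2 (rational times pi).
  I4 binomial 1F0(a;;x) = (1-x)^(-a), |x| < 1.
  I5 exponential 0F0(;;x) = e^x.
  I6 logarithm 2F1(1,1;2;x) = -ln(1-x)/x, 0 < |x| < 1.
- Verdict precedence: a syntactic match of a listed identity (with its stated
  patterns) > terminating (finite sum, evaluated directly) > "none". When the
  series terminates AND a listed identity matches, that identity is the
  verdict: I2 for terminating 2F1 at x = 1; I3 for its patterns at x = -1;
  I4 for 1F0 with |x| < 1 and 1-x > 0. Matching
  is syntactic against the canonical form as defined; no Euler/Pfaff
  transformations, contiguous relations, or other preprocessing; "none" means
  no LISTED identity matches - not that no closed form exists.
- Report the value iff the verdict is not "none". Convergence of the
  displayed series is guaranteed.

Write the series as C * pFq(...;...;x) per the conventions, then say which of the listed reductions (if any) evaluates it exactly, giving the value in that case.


Canonical form: C = -1 times 2F1 with upper {-\frac{10}{11}, 2}, lower {\frac{78}{11}}, x = 1. Verdict: Gauss's theorem (I1) fires (x = 1: the Gamma ratio telescopes since c-a-b = 6 > 0 and a = 2 in Z>0). Hence: -\frac{268}{363}.

First insight: x = 1 and the factorial ratio (C = -1, x = 1) (k+a-1)!/(a-1)! is a rising factorial (a)_k.
Term ratio: r(k) = 1 * (k-\frac{10}{11}) (k+2) / [(k+\frac{78}{11}) (k+1)] - rational in k. x = 1; t_0 = -1; negate the roots.


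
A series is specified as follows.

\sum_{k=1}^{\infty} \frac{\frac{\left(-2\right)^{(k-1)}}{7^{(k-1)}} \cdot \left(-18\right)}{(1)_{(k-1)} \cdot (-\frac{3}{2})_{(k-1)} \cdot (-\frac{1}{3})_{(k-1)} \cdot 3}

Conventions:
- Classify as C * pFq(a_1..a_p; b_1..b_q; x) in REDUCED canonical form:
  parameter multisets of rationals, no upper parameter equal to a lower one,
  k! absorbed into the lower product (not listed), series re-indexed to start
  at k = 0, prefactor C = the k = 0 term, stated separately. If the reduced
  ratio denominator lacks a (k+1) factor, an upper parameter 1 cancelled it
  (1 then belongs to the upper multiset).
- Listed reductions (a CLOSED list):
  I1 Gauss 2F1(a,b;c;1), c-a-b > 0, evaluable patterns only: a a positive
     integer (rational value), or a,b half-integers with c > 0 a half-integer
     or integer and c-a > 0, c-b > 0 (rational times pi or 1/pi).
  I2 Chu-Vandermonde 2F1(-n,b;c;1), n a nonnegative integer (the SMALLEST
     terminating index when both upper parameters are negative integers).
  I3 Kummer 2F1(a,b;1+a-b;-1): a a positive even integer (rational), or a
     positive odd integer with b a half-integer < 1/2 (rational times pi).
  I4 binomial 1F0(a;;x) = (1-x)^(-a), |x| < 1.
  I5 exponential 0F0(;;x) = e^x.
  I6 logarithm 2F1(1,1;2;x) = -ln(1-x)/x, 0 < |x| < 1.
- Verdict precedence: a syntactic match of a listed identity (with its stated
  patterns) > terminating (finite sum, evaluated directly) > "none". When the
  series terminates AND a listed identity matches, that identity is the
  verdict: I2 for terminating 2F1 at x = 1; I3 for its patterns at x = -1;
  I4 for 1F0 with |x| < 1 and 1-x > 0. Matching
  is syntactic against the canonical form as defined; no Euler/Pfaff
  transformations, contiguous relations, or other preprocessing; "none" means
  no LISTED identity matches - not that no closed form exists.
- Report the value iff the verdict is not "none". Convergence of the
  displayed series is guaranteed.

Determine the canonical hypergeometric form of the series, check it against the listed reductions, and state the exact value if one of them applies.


Prefactor -6, argument -\frac{2}{7}: 0F2 with upper {-} over lower {-\frac{3}{2}, -\frac{1}{3}}. Verdict: no listed reduction: x = -\frac{2}{7} and upper {-} fail every I1-I6 pattern.

First insight: t_0 being -6, (1)_k (prefactor -6) is k! itself.
Ratio: r(k) = -\frac{2}{7} * 1 / [(k-\frac{3}{2}) (k-\frac{1}{3}) (k+1)] - rational; roots negated = parameters, x = -\frac{2}{7}, C = -6.
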